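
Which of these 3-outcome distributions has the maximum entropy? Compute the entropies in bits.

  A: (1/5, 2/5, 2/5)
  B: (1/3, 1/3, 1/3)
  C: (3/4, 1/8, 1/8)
B

For a discrete distribution over n outcomes, entropy is maximized by the uniform distribution.

Computing entropies:
H(A) = 1.5219 bits
H(B) = 1.5850 bits
H(C) = 1.0613 bits

The uniform distribution (where all probabilities equal 1/3) achieves the maximum entropy of log_2(3) = 1.5850 bits.

Distribution B has the highest entropy.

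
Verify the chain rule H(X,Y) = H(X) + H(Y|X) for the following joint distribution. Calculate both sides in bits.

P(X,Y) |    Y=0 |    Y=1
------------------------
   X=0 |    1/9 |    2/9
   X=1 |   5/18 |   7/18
H(X,Y) = 1.8776, H(X) = 0.9183, H(Y|X) = 0.9593 (all in bits)

Chain rule: H(X,Y) = H(X) + H(Y|X)

Left side — joint entropy directly:
H(X,Y) = -Σ p(x,y) log p(x,y) = 1.8776 bits

Right side — compute H(Y|X) from the conditional distributions:
P(X) = (1/3, 2/3), so H(X) = 0.9183 bits
H(Y|X) = Σ_x P(X=x) · H(Y|X=x):
  P(Y|X=0) = (1/3, 2/3), H(Y|X=0) = 0.9183, weight P(X=0) = 1/3
  P(Y|X=1) = (5/12, 7/12), H(Y|X=1) = 0.9799, weight P(X=1) = 2/3
H(Y|X) = 0.9593 bits

H(X) + H(Y|X) = 0.9183 + 0.9593 = 1.8776 bits

Both sides equal 1.8776 bits. ✓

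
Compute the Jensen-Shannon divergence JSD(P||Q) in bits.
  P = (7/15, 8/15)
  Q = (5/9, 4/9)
0.0057 bits

Jensen-Shannon divergence is:
JSD(P||Q) = 0.5 × D_KL(P||M) + 0.5 × D_KL(Q||M)
where M = 0.5 × (P + Q) is the mixture distribution.

M = 0.5 × (7/15, 8/15) + 0.5 × (5/9, 4/9) = (0.511111, 0.488889)

D_KL(P||M) = 0.0057 bits
D_KL(Q||M) = 0.0057 bits

JSD(P||Q) = 0.5 × 0.0057 + 0.5 × 0.0057 = 0.0057 bits

Unlike KL divergence, JSD is symmetric and bounded: 0 ≤ JSD ≤ log(2).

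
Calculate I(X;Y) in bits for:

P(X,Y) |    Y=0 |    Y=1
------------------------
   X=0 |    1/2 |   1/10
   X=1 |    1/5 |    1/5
0.0913 bits

Mutual information: I(X;Y) = H(X) + H(Y) - H(X,Y)

Marginals:
P(X) = (3/5, 2/5), H(X) = 0.9710 bits
P(Y) = (7/10, 3/10), H(Y) = 0.8813 bits

Joint entropy: H(X,Y) = 1.7610 bits

I(X;Y) = 0.9710 + 0.8813 - 1.7610 = 0.0913 bits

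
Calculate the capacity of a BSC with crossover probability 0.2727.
0.1547 bits

For a binary symmetric channel (BSC) with error probability p:
Capacity C = 1 - H(p) bits per symbol

where H(p) = -p log₂(p) - (1-p) log₂(1-p) is the binary entropy function.

H(0.2727) = 0.8453 bits
C = 1 - 0.8453 = 0.1547 bits per symbol

This means we can reliably transmit up to 0.1547 bits of information per channel use.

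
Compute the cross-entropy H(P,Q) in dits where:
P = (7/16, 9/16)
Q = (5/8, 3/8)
0.3289 dits

Cross-entropy: H(P,Q) = -Σ p(x) log q(x)

Alternatively: H(P,Q) = H(P) + D_KL(P||Q)
H(P) = 0.2976 dits
D_KL(P||Q) = 0.0313 dits

H(P,Q) = 0.2976 + 0.0313 = 0.3289 dits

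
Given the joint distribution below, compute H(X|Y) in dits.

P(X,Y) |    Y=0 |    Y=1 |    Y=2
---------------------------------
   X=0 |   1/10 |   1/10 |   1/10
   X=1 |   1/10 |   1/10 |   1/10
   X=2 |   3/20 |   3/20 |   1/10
0.4712 dits

Using the chain rule: H(X|Y) = H(X,Y) - H(Y)

First, compute H(X,Y) = 0.9472 dits

Marginal P(Y) = (7/20, 7/20, 3/10)
H(Y) = 0.4760 dits

H(X|Y) = H(X,Y) - H(Y) = 0.9472 - 0.4760 = 0.4712 dits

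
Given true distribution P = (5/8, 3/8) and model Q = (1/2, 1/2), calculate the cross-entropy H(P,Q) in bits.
1.0000 bits

Cross-entropy: H(P,Q) = -Σ p(x) log q(x)

Alternatively: H(P,Q) = H(P) + D_KL(P||Q)
H(P) = 0.9544 bits
D_KL(P||Q) = 0.0456 bits

H(P,Q) = 0.9544 + 0.0456 = 1.0000 bits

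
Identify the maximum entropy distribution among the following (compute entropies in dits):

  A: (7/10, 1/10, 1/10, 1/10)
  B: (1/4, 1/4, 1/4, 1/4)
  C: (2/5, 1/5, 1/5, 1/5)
B

For a discrete distribution over n outcomes, entropy is maximized by the uniform distribution.

Computing entropies:
H(A) = 0.4084 dits
H(B) = 0.6021 dits
H(C) = 0.5786 dits

The uniform distribution (where all probabilities equal 1/4) achieves the maximum entropy of log_10(4) = 0.6021 dits.

Distribution B has the highest entropy.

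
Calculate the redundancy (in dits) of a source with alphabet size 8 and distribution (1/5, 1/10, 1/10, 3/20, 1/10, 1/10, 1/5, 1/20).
0.0349 dits

Redundancy measures how far a source is from maximum entropy:
R = H_max - H(X)

Maximum entropy for 8 symbols: H_max = log_10(8) = 0.9031 dits
Actual entropy: H(X) = 0.8682 dits
Redundancy: R = 0.9031 - 0.8682 = 0.0349 dits

This redundancy represents potential for compression: the source could be compressed by 0.0349 dits per symbol.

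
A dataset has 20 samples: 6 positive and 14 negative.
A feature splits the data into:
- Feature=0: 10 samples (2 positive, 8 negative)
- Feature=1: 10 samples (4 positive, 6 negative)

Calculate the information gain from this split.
0.0349 bits

Information Gain = H(Y) - H(Y|Feature)

Before split:
P(positive) = 6/20 = 0.3000
H(Y) = 0.8813 bits

After split:
Feature=0: H = 0.7219 bits (weight = 10/20)
Feature=1: H = 0.9710 bits (weight = 10/20)
H(Y|Feature) = (10/20)×0.7219 + (10/20)×0.9710 = 0.8464 bits

Information Gain = 0.8813 - 0.8464 = 0.0349 bits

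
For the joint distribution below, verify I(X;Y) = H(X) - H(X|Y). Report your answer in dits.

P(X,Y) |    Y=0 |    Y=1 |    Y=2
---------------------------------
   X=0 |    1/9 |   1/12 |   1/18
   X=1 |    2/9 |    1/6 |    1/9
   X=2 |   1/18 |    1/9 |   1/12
I(X;Y) = 0.0090 dits

Mutual information has multiple equivalent forms:
- I(X;Y) = H(X) - H(X|Y)
- I(X;Y) = H(Y) - H(Y|X)
- I(X;Y) = H(X) + H(Y) - H(X,Y)

Computing all quantities:
H(X) = 0.4515, H(Y) = 0.4698, H(X,Y) = 0.9123
H(X|Y) = 0.4425, H(Y|X) = 0.4607

Verification:
H(X) - H(X|Y) = 0.4515 - 0.4425 = 0.0090
H(Y) - H(Y|X) = 0.4698 - 0.4607 = 0.0090
H(X) + H(Y) - H(X,Y) = 0.4515 + 0.4698 - 0.9123 = 0.0090

All forms give I(X;Y) = 0.0090 dits. ✓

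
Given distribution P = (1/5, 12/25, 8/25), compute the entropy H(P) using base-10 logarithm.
0.4512 dits

Shannon entropy is H(X) = -Σ p(x) log p(x).

For P = (1/5, 12/25, 8/25):
H = -1/5 × log_10(1/5) -12/25 × log_10(12/25) -8/25 × log_10(8/25)
H = 0.4512 dits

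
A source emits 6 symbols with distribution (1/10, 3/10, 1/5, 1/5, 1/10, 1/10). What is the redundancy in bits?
0.1385 bits

Redundancy measures how far a source is from maximum entropy:
R = H_max - H(X)

Maximum entropy for 6 symbols: H_max = log_2(6) = 2.5850 bits
Actual entropy: H(X) = 2.4464 bits
Redundancy: R = 2.5850 - 2.4464 = 0.1385 bits

This redundancy represents potential for compression: the source could be compressed by 0.1385 bits per symbol.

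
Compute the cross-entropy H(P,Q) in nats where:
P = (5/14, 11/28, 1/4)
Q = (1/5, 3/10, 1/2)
1.2211 nats

Cross-entropy: H(P,Q) = -Σ p(x) log q(x)

Alternatively: H(P,Q) = H(P) + D_KL(P||Q)
H(P) = 1.0813 nats
D_KL(P||Q) = 0.1397 nats

H(P,Q) = 1.0813 + 0.1397 = 1.2211 nats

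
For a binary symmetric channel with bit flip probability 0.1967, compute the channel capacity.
0.2847 bits

For a binary symmetric channel (BSC) with error probability p:
Capacity C = 1 - H(p) bits per symbol

where H(p) = -p log₂(p) - (1-p) log₂(1-p) is the binary entropy function.

H(0.1967) = 0.7153 bits
C = 1 - 0.7153 = 0.2847 bits per symbol

This means we can reliably transmit up to 0.2847 bits of information per channel use.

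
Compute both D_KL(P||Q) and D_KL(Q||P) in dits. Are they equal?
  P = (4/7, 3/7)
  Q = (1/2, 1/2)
D_KL(P||Q) = 0.0044, D_KL(Q||P) = 0.0045

KL divergence is not symmetric: D_KL(P||Q) ≠ D_KL(Q||P) in general.

D_KL(P||Q) = 0.0044 dits
D_KL(Q||P) = 0.0045 dits

No, they are not equal!

This asymmetry is why KL divergence is not a true distance metric.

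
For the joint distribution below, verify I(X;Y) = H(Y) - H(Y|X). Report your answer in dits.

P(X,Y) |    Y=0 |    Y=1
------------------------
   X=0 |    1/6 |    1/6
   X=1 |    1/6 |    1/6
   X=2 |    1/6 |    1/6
I(X;Y) = 0.0000 dits

Mutual information has multiple equivalent forms:
- I(X;Y) = H(X) - H(X|Y)
- I(X;Y) = H(Y) - H(Y|X)
- I(X;Y) = H(X) + H(Y) - H(X,Y)

Computing all quantities:
H(X) = 0.4771, H(Y) = 0.3010, H(X,Y) = 0.7782
H(X|Y) = 0.4771, H(Y|X) = 0.3010

Verification:
H(X) - H(X|Y) = 0.4771 - 0.4771 = 0.0000
H(Y) - H(Y|X) = 0.3010 - 0.3010 = 0.0000
H(X) + H(Y) - H(X,Y) = 0.4771 + 0.3010 - 0.7782 = 0.0000

All forms give I(X;Y) = 0.0000 dits. ✓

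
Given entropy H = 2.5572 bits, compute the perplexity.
5.8856

Perplexity is 2^H (or exp(H) for natural log).

H = 2.5572 bits
Perplexity = 2^2.5572 = 5.8856

Interpretation: The model's uncertainty is equivalent to choosing uniformly among 5.9 options.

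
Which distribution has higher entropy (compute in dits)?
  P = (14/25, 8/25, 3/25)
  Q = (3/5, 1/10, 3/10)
P

Computing entropies in dits:
H(P) = 0.4099
H(Q) = 0.3900

Distribution P has higher entropy.

Intuition: The distribution closer to uniform (more spread out) has higher entropy.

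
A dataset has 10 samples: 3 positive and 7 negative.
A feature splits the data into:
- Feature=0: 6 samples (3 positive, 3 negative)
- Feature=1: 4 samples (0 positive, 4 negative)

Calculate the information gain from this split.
0.2813 bits

Information Gain = H(Y) - H(Y|Feature)

Before split:
P(positive) = 3/10 = 0.3000
H(Y) = 0.8813 bits

After split:
Feature=0: H = 1.0000 bits (weight = 6/10)
Feature=1: H = 0.0000 bits (weight = 4/10)
H(Y|Feature) = (6/10)×1.0000 + (4/10)×0.0000 = 0.6000 bits

Information Gain = 0.8813 - 0.6000 = 0.2813 bits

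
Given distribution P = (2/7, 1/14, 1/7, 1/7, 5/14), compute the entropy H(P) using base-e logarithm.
1.4701 nats

Shannon entropy is H(X) = -Σ p(x) log p(x).

For P = (2/7, 1/14, 1/7, 1/7, 5/14):
H = -2/7 × log_e(2/7) -1/14 × log_e(1/14) -1/7 × log_e(1/7) -1/7 × log_e(1/7) -5/14 × log_e(5/14)
H = 1.4701 nats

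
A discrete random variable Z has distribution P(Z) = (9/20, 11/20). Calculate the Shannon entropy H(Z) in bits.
0.9928 bits

Shannon entropy is H(X) = -Σ p(x) log p(x).

For P = (9/20, 11/20):
H = -9/20 × log_2(9/20) -11/20 × log_2(11/20)
H = 0.9928 bits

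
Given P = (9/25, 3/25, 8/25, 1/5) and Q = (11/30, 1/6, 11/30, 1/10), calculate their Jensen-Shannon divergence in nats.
0.0112 nats

Jensen-Shannon divergence is:
JSD(P||Q) = 0.5 × D_KL(P||M) + 0.5 × D_KL(Q||M)
where M = 0.5 × (P + Q) is the mixture distribution.

M = 0.5 × (9/25, 3/25, 8/25, 1/5) + 0.5 × (11/30, 1/6, 11/30, 1/10) = (0.363333, 0.143333, 0.343333, 3/20)

D_KL(P||M) = 0.0104 nats
D_KL(Q||M) = 0.0120 nats

JSD(P||Q) = 0.5 × 0.0104 + 0.5 × 0.0120 = 0.0112 nats

Unlike KL divergence, JSD is symmetric and bounded: 0 ≤ JSD ≤ log(2).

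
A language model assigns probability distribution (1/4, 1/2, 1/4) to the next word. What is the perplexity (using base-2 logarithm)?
2.8284

Perplexity is 2^H (or exp(H) for natural log).

First, H = -Σ p log p = 1.5000 bits
Perplexity = 2^1.5000 = 2.8284

Interpretation: The model's uncertainty is equivalent to choosing uniformly among 2.8 options.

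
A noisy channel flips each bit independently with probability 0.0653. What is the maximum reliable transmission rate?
0.6519 bits

For a binary symmetric channel (BSC) with error probability p:
Capacity C = 1 - H(p) bits per symbol

where H(p) = -p log₂(p) - (1-p) log₂(1-p) is the binary entropy function.

H(0.0653) = 0.3481 bits
C = 1 - 0.3481 = 0.6519 bits per symbol

This means we can reliably transmit up to 0.6519 bits of information per channel use.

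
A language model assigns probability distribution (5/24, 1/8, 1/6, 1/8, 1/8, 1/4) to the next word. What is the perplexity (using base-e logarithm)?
5.7649

Perplexity is e^H (or exp(H) for natural log).

First, H = -Σ p log p = 1.7518 nats
Perplexity = e^1.7518 = 5.7649

Interpretation: The model's uncertainty is equivalent to choosing uniformly among 5.8 options.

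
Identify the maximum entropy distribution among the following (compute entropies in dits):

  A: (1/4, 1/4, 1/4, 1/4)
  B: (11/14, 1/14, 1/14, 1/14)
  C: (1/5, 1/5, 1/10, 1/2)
A

For a discrete distribution over n outcomes, entropy is maximized by the uniform distribution.

Computing entropies:
H(A) = 0.6021 dits
H(B) = 0.3279 dits
H(C) = 0.5301 dits

The uniform distribution (where all probabilities equal 1/4) achieves the maximum entropy of log_10(4) = 0.6021 dits.

Distribution A has the highest entropy.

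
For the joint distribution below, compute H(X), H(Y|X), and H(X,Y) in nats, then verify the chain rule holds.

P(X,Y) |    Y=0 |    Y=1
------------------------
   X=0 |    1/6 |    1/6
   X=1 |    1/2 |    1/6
H(X,Y) = 1.2425, H(X) = 0.6365, H(Y|X) = 0.6059 (all in nats)

Chain rule: H(X,Y) = H(X) + H(Y|X)

Left side — joint entropy directly:
H(X,Y) = -Σ p(x,y) log p(x,y) = 1.2425 nats

Right side — compute H(Y|X) from the conditional distributions:
P(X) = (1/3, 2/3), so H(X) = 0.6365 nats
H(Y|X) = Σ_x P(X=x) · H(Y|X=x):
  P(Y|X=0) = (1/2, 1/2), H(Y|X=0) = 0.6931, weight P(X=0) = 1/3
  P(Y|X=1) = (3/4, 1/4), H(Y|X=1) = 0.5623, weight P(X=1) = 2/3
H(Y|X) = 0.6059 nats

H(X) + H(Y|X) = 0.6365 + 0.6059 = 1.2425 nats

Both sides equal 1.2425 nats. ✓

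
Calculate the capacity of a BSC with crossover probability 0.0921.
0.5566 bits

For a binary symmetric channel (BSC) with error probability p:
Capacity C = 1 - H(p) bits per symbol

where H(p) = -p log₂(p) - (1-p) log₂(1-p) is the binary entropy function.

H(0.0921) = 0.4434 bits
C = 1 - 0.4434 = 0.5566 bits per symbol

This means we can reliably transmit up to 0.5566 bits of information per channel use.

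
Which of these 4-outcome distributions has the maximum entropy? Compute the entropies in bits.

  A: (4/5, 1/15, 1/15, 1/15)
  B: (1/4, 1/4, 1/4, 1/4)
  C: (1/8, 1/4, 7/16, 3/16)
B

For a discrete distribution over n outcomes, entropy is maximized by the uniform distribution.

Computing entropies:
H(A) = 1.0389 bits
H(B) = 2.0000 bits
H(C) = 1.8496 bits

The uniform distribution (where all probabilities equal 1/4) achieves the maximum entropy of log_2(4) = 2.0000 bits.

Distribution B has the highest entropy.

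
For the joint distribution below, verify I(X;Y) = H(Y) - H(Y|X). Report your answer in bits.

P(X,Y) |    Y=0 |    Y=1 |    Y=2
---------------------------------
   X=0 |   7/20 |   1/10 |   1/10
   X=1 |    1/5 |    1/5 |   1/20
I(X;Y) = 0.0594 bits

Mutual information has multiple equivalent forms:
- I(X;Y) = H(X) - H(X|Y)
- I(X;Y) = H(Y) - H(Y|X)
- I(X;Y) = H(X) + H(Y) - H(X,Y)

Computing all quantities:
H(X) = 0.9928, H(Y) = 1.4060, H(X,Y) = 2.3394
H(X|Y) = 0.9333, H(Y|X) = 1.3466

Verification:
H(X) - H(X|Y) = 0.9928 - 0.9333 = 0.0594
H(Y) - H(Y|X) = 1.4060 - 1.3466 = 0.0594
H(X) + H(Y) - H(X,Y) = 0.9928 + 1.4060 - 2.3394 = 0.0594

All forms give I(X;Y) = 0.0594 bits. ✓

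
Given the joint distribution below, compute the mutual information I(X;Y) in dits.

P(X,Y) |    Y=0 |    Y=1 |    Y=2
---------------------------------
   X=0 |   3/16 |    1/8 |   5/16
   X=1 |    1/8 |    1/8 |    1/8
0.0070 dits

Mutual information: I(X;Y) = H(X) + H(Y) - H(X,Y)

Marginals:
P(X) = (5/8, 3/8), H(X) = 0.2873 dits
P(Y) = (5/16, 1/4, 7/16), H(Y) = 0.4654 dits

Joint entropy: H(X,Y) = 0.7457 dits

I(X;Y) = 0.2873 + 0.4654 - 0.7457 = 0.0070 dits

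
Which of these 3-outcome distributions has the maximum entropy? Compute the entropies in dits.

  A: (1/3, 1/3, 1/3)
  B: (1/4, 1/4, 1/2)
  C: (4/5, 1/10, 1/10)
A

For a discrete distribution over n outcomes, entropy is maximized by the uniform distribution.

Computing entropies:
H(A) = 0.4771 dits
H(B) = 0.4515 dits
H(C) = 0.2775 dits

The uniform distribution (where all probabilities equal 1/3) achieves the maximum entropy of log_10(3) = 0.4771 dits.

Distribution A has the highest entropy.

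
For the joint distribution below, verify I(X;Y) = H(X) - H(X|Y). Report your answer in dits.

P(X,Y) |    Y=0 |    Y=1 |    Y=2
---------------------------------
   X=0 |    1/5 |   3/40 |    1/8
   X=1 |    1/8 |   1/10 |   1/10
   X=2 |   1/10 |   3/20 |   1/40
I(X;Y) = 0.0255 dits

Mutual information has multiple equivalent forms:
- I(X;Y) = H(X) - H(X|Y)
- I(X;Y) = H(Y) - H(Y|X)
- I(X;Y) = H(X) + H(Y) - H(X,Y)

Computing all quantities:
H(X) = 0.4720, H(Y) = 0.4671, H(X,Y) = 0.9136
H(X|Y) = 0.4465, H(Y|X) = 0.4416

Verification:
H(X) - H(X|Y) = 0.4720 - 0.4465 = 0.0255
H(Y) - H(Y|X) = 0.4671 - 0.4416 = 0.0255
H(X) + H(Y) - H(X,Y) = 0.4720 + 0.4671 - 0.9136 = 0.0255

All forms give I(X;Y) = 0.0255 dits. ✓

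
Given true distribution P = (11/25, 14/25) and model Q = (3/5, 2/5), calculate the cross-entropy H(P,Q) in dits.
0.3205 dits

Cross-entropy: H(P,Q) = -Σ p(x) log q(x)

Alternatively: H(P,Q) = H(P) + D_KL(P||Q)
H(P) = 0.2979 dits
D_KL(P||Q) = 0.0226 dits

H(P,Q) = 0.2979 + 0.0226 = 0.3205 dits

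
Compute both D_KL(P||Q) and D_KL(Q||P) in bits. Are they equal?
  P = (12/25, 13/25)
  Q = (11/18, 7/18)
D_KL(P||Q) = 0.0507, D_KL(Q||P) = 0.0499

KL divergence is not symmetric: D_KL(P||Q) ≠ D_KL(Q||P) in general.

D_KL(P||Q) = 0.0507 bits
D_KL(Q||P) = 0.0499 bits

No, they are not equal!

This asymmetry is why KL divergence is not a true distance metric.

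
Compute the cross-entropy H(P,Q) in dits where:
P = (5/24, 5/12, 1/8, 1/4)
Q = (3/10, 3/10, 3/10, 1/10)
0.6422 dits

Cross-entropy: H(P,Q) = -Σ p(x) log q(x)

Alternatively: H(P,Q) = H(P) + D_KL(P||Q)
H(P) = 0.5637 dits
D_KL(P||Q) = 0.0784 dits

H(P,Q) = 0.5637 + 0.0784 = 0.6422 dits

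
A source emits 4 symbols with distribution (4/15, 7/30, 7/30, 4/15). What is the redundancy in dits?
0.0010 dits

Redundancy measures how far a source is from maximum entropy:
R = H_max - H(X)

Maximum entropy for 4 symbols: H_max = log_10(4) = 0.6021 dits
Actual entropy: H(X) = 0.6011 dits
Redundancy: R = 0.6021 - 0.6011 = 0.0010 dits

This redundancy represents potential for compression: the source could be compressed by 0.0010 dits per symbol.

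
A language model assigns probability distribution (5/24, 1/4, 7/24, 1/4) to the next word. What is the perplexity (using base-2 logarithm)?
3.9722

Perplexity is 2^H (or exp(H) for natural log).

First, H = -Σ p log p = 1.9899 bits
Perplexity = 2^1.9899 = 3.9722

Interpretation: The model's uncertainty is equivalent to choosing uniformly among 4.0 options.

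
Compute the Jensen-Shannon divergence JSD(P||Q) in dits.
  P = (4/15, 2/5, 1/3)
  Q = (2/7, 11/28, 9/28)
0.0001 dits

Jensen-Shannon divergence is:
JSD(P||Q) = 0.5 × D_KL(P||M) + 0.5 × D_KL(Q||M)
where M = 0.5 × (P + Q) is the mixture distribution.

M = 0.5 × (4/15, 2/5, 1/3) + 0.5 × (2/7, 11/28, 9/28) = (0.27619, 0.396429, 0.327381)

D_KL(P||M) = 0.0001 dits
D_KL(Q||M) = 0.0001 dits

JSD(P||Q) = 0.5 × 0.0001 + 0.5 × 0.0001 = 0.0001 dits

Unlike KL divergence, JSD is symmetric and bounded: 0 ≤ JSD ≤ log(2).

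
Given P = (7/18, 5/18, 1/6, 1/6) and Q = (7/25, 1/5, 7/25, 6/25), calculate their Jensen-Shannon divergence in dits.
0.0079 dits

Jensen-Shannon divergence is:
JSD(P||Q) = 0.5 × D_KL(P||M) + 0.5 × D_KL(Q||M)
where M = 0.5 × (P + Q) is the mixture distribution.

M = 0.5 × (7/18, 5/18, 1/6, 1/6) + 0.5 × (7/25, 1/5, 7/25, 6/25) = (0.334444, 0.238889, 0.223333, 0.203333)

D_KL(P||M) = 0.0081 dits
D_KL(Q||M) = 0.0077 dits

JSD(P||Q) = 0.5 × 0.0081 + 0.5 × 0.0077 = 0.0079 dits

Unlike KL divergence, JSD is symmetric and bounded: 0 ≤ JSD ≤ log(2).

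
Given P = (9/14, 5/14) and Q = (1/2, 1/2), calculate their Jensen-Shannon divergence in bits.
0.0151 bits

Jensen-Shannon divergence is:
JSD(P||Q) = 0.5 × D_KL(P||M) + 0.5 × D_KL(Q||M)
where M = 0.5 × (P + Q) is the mixture distribution.

M = 0.5 × (9/14, 5/14) + 0.5 × (1/2, 1/2) = (4/7, 3/7)

D_KL(P||M) = 0.0153 bits
D_KL(Q||M) = 0.0149 bits

JSD(P||Q) = 0.5 × 0.0153 + 0.5 × 0.0149 = 0.0151 bits

Unlike KL divergence, JSD is symmetric and bounded: 0 ≤ JSD ≤ log(2).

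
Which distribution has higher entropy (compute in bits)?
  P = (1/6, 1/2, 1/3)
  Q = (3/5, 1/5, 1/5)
P

Computing entropies in bits:
H(P) = 1.4591
H(Q) = 1.3710

Distribution P has higher entropy.

Intuition: The distribution closer to uniform (more spread out) has higher entropy.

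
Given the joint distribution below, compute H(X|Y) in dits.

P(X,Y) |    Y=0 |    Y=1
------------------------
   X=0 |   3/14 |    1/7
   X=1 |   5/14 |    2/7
0.2827 dits

Using the chain rule: H(X|Y) = H(X,Y) - H(Y)

First, compute H(X,Y) = 0.5792 dits

Marginal P(Y) = (4/7, 3/7)
H(Y) = 0.2966 dits

H(X|Y) = H(X,Y) - H(Y) = 0.5792 - 0.2966 = 0.2827 dits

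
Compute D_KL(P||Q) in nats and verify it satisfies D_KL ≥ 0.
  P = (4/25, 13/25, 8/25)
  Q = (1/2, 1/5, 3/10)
0.3352 nats

KL divergence satisfies the Gibbs inequality: D_KL(P||Q) ≥ 0 for all distributions P, Q.

D_KL(P||Q) = Σ p(x) log(p(x)/q(x))
Term by term:
  x=0: 4/25 × log_e[(4/25)/(1/2)] = -0.1823
  x=1: 13/25 × log_e[(13/25)/(1/5)] = 0.4969
  x=2: 8/25 × log_e[(8/25)/(3/10)] = 0.0207
D_KL(P||Q) = 0.3352 nats

D_KL(P||Q) = 0.3352 ≥ 0 ✓

This non-negativity is a fundamental property: relative entropy cannot be negative because it measures how different Q is from P.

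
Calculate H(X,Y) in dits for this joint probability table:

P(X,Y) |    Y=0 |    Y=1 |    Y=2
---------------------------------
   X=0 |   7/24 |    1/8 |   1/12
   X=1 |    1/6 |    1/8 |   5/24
0.7434 dits

Joint entropy is H(X,Y) = -Σ_{x,y} p(x,y) log p(x,y).

Summing over all non-zero entries:
H(X,Y) = -[7/24·log_10(7/24) + 1/8·log_10(1/8) + 1/12·log_10(1/12) + 1/6·log_10(1/6) + 1/8·log_10(1/8) + 5/24·log_10(5/24)]
H(X,Y) = 0.7434 dits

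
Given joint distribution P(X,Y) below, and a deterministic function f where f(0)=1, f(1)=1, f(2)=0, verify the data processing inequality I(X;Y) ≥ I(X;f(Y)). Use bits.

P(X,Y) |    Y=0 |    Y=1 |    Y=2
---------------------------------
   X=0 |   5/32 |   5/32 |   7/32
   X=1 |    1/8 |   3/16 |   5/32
I(X;Y) = 0.0093, I(X;f(Y)) = 0.0047, inequality holds: 0.0093 ≥ 0.0047

Data Processing Inequality: For any Markov chain X → Y → Z, we have I(X;Y) ≥ I(X;Z).

Here Z = f(Y) is a deterministic function of Y, forming X → Y → Z.

Original I(X;Y) = 0.0093 bits

After applying f:
P(X,Z) where Z=f(Y):
- P(X,Z=0) = P(X,Y=2)
- P(X,Z=1) = P(X,Y=0) + P(X,Y=1)

I(X;Z) = I(X;f(Y)) = 0.0047 bits

Verification: 0.0093 ≥ 0.0047 ✓

Information cannot be created by processing; the function f can only lose information about X.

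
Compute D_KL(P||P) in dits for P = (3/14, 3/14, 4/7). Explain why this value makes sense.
0.0000 dits

KL divergence satisfies the Gibbs inequality: D_KL(P||Q) ≥ 0 for all distributions P, Q.

D_KL(P||Q) = Σ p(x) log(p(x)/q(x))
Each term is p(x) × log_10(p(x)/p(x)) = p(x) × log_10(1) = 0, so the sum is 0.
D_KL(P||Q) = 0.0000 dits

When P = Q, the KL divergence is exactly 0, as there is no 'divergence' between identical distributions.

This non-negativity is a fundamental property: relative entropy cannot be negative because it measures how different Q is from P.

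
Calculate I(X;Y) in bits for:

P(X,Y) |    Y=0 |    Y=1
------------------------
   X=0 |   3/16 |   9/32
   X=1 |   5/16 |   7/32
0.0256 bits

Mutual information: I(X;Y) = H(X) + H(Y) - H(X,Y)

Marginals:
P(X) = (15/32, 17/32), H(X) = 0.9972 bits
P(Y) = (1/2, 1/2), H(Y) = 1.0000 bits

Joint entropy: H(X,Y) = 1.9716 bits

I(X;Y) = 0.9972 + 1.0000 - 1.9716 = 0.0256 bits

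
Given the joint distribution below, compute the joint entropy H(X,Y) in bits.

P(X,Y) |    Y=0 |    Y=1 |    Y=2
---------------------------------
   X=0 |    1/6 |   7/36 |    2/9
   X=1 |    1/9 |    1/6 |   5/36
2.5510 bits

Joint entropy is H(X,Y) = -Σ_{x,y} p(x,y) log p(x,y).

Summing over all non-zero entries:
H(X,Y) = -[1/6·log_2(1/6) + 7/36·log_2(7/36) + 2/9·log_2(2/9) + 1/9·log_2(1/9) + 1/6·log_2(1/6) + 5/36·log_2(5/36)]
H(X,Y) = 2.5510 bits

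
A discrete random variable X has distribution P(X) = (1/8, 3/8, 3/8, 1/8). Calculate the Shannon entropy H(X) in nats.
1.2555 nats

Shannon entropy is H(X) = -Σ p(x) log p(x).

For P = (1/8, 3/8, 3/8, 1/8):
H = -1/8 × log_e(1/8) -3/8 × log_e(3/8) -3/8 × log_e(3/8) -1/8 × log_e(1/8)
H = 1.2555 nats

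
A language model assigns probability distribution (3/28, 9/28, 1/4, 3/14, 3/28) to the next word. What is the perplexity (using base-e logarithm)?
4.5727

Perplexity is e^H (or exp(H) for natural log).

First, H = -Σ p log p = 1.5201 nats
Perplexity = e^1.5201 = 4.5727

Interpretation: The model's uncertainty is equivalent to choosing uniformly among 4.6 options.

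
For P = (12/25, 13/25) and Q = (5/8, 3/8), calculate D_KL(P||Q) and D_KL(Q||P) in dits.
D_KL(P||Q) = 0.0188, D_KL(Q||P) = 0.0184

KL divergence is not symmetric: D_KL(P||Q) ≠ D_KL(Q||P) in general.

D_KL(P||Q) = 0.0188 dits
D_KL(Q||P) = 0.0184 dits

No, they are not equal!

This asymmetry is why KL divergence is not a true distance metric.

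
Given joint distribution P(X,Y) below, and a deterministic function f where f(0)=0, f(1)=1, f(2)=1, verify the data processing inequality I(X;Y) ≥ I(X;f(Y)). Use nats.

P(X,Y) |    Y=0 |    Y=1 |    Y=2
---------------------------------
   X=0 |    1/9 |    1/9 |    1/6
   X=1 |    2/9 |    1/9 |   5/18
I(X;Y) = 0.0080, I(X;f(Y)) = 0.0033, inequality holds: 0.0080 ≥ 0.0033

Data Processing Inequality: For any Markov chain X → Y → Z, we have I(X;Y) ≥ I(X;Z).

Here Z = f(Y) is a deterministic function of Y, forming X → Y → Z.

Original I(X;Y) = 0.0080 nats

After applying f:
P(X,Z) where Z=f(Y):
- P(X,Z=0) = P(X,Y=0)
- P(X,Z=1) = P(X,Y=1) + P(X,Y=2)

I(X;Z) = I(X;f(Y)) = 0.0033 nats

Verification: 0.0080 ≥ 0.0033 ✓

Information cannot be created by processing; the function f can only lose information about X.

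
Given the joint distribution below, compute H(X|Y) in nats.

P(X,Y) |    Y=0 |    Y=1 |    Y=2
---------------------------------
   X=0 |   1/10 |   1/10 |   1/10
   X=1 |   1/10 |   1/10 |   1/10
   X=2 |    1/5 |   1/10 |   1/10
1.0751 nats

Using the chain rule: H(X|Y) = H(X,Y) - H(Y)

First, compute H(X,Y) = 2.1640 nats

Marginal P(Y) = (2/5, 3/10, 3/10)
H(Y) = 1.0889 nats

H(X|Y) = H(X,Y) - H(Y) = 2.1640 - 1.0889 = 1.0751 nats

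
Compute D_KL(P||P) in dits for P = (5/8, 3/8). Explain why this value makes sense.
0.0000 dits

KL divergence satisfies the Gibbs inequality: D_KL(P||Q) ≥ 0 for all distributions P, Q.

D_KL(P||Q) = Σ p(x) log(p(x)/q(x))
Each term is p(x) × log_10(p(x)/p(x)) = p(x) × log_10(1) = 0, so the sum is 0.
D_KL(P||Q) = 0.0000 dits

When P = Q, the KL divergence is exactly 0, as there is no 'divergence' between identical distributions.

This non-negativity is a fundamental property: relative entropy cannot be negative because it measures how different Q is from P.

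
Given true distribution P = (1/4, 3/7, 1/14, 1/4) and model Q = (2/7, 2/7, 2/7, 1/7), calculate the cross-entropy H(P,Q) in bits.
2.0574 bits

Cross-entropy: H(P,Q) = -Σ p(x) log q(x)

Alternatively: H(P,Q) = H(P) + D_KL(P||Q)
H(P) = 1.7958 bits
D_KL(P||Q) = 0.2615 bits

H(P,Q) = 1.7958 + 0.2615 = 2.0574 bits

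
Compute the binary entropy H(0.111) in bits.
0.5029 bits

The binary entropy function is:
H(p) = -p log(p) - (1-p) log(1-p)

H(0.111) = -0.111 × log_2(0.111) - 0.889 × log_2(0.889)
H(0.111) = 0.5029 bits

Note: Binary entropy is maximized at p=0.5 (H=1 bit) and minimized at p=0 or p=1 (H=0).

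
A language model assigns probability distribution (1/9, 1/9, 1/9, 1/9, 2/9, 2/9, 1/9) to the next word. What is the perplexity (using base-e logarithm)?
6.6138

Perplexity is e^H (or exp(H) for natural log).

First, H = -Σ p log p = 1.8892 nats
Perplexity = e^1.8892 = 6.6138

Interpretation: The model's uncertainty is equivalent to choosing uniformly among 6.6 options.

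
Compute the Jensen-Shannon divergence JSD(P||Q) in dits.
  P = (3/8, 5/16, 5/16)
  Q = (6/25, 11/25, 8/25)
0.0056 dits

Jensen-Shannon divergence is:
JSD(P||Q) = 0.5 × D_KL(P||M) + 0.5 × D_KL(Q||M)
where M = 0.5 × (P + Q) is the mixture distribution.

M = 0.5 × (3/8, 5/16, 5/16) + 0.5 × (6/25, 11/25, 8/25) = (0.3075, 0.37625, 0.31625)

D_KL(P||M) = 0.0055 dits
D_KL(Q||M) = 0.0057 dits

JSD(P||Q) = 0.5 × 0.0055 + 0.5 × 0.0057 = 0.0056 dits

Unlike KL divergence, JSD is symmetric and bounded: 0 ≤ JSD ≤ log(2).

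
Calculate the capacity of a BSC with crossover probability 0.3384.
0.0767 bits

For a binary symmetric channel (BSC) with error probability p:
Capacity C = 1 - H(p) bits per symbol

where H(p) = -p log₂(p) - (1-p) log₂(1-p) is the binary entropy function.

H(0.3384) = 0.9233 bits
C = 1 - 0.9233 = 0.0767 bits per symbol

This means we can reliably transmit up to 0.0767 bits of information per channel use.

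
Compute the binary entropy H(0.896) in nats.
0.3338 nats

The binary entropy function is:
H(p) = -p log(p) - (1-p) log(1-p)

H(0.896) = -0.896 × log_e(0.896) - 0.104 × log_e(0.104)
H(0.896) = 0.3338 nats

Note: Binary entropy is maximized at p=0.5 (H=1 bit) and minimized at p=0 or p=1 (H=0).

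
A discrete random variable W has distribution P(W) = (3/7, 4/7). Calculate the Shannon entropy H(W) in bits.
0.9852 bits

Shannon entropy is H(X) = -Σ p(x) log p(x).

For P = (3/7, 4/7):
H = -3/7 × log_2(3/7) -4/7 × log_2(4/7)
H = 0.9852 bits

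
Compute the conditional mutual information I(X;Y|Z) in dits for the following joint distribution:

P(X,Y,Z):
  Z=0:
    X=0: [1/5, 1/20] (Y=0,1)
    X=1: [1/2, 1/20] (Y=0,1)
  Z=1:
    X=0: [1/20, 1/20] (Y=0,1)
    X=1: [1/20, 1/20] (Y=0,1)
0.0038 dits

Conditional mutual information: I(X;Y|Z) = H(X|Z) + H(Y|Z) - H(X,Y|Z)

H(Z) = 0.2173
H(X,Z) = 0.4933 → H(X|Z) = 0.2760
H(Y,Z) = 0.4084 → H(Y|Z) = 0.1911
H(X,Y,Z) = 0.6806 → H(X,Y|Z) = 0.4633

I(X;Y|Z) = 0.2760 + 0.1911 - 0.4633 = 0.0038 dits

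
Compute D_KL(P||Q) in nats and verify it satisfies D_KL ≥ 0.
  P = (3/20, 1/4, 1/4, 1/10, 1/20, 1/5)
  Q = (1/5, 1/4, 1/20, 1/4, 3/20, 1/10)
0.3513 nats

KL divergence satisfies the Gibbs inequality: D_KL(P||Q) ≥ 0 for all distributions P, Q.

D_KL(P||Q) = Σ p(x) log(p(x)/q(x))
Term by term:
  x=0: 3/20 × log_e[(3/20)/(1/5)] = -0.0432
  x=1: 1/4 × log_e[(1/4)/(1/4)] = 0.0000
  x=2: 1/4 × log_e[(1/4)/(1/20)] = 0.4024
  x=3: 1/10 × log_e[(1/10)/(1/4)] = -0.0916
  x=4: 1/20 × log_e[(1/20)/(3/20)] = -0.0549
  x=5: 1/5 × log_e[(1/5)/(1/10)] = 0.1386
D_KL(P||Q) = 0.3513 nats

D_KL(P||Q) = 0.3513 ≥ 0 ✓

This non-negativity is a fundamental property: relative entropy cannot be negative because it measures how different Q is from P.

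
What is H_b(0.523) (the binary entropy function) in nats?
0.6921 nats

The binary entropy function is:
H(p) = -p log(p) - (1-p) log(1-p)

H(0.523) = -0.523 × log_e(0.523) - 0.477 × log_e(0.477)
H(0.523) = 0.6921 nats

Note: Binary entropy is maximized at p=0.5 (H=1 bit) and minimized at p=0 or p=1 (H=0).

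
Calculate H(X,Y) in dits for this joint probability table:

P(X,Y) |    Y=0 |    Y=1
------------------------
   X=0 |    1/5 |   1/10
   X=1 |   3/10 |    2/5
0.5558 dits

Joint entropy is H(X,Y) = -Σ_{x,y} p(x,y) log p(x,y).

Summing over all non-zero entries:
H(X,Y) = -[1/5·log_10(1/5) + 1/10·log_10(1/10) + 3/10·log_10(3/10) + 2/5·log_10(2/5)]
H(X,Y) = 0.5558 dits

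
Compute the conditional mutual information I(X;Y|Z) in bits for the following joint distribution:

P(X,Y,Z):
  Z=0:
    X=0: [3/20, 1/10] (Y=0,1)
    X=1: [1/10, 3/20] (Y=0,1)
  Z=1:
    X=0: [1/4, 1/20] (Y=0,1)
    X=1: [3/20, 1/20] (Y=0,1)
0.0182 bits

Conditional mutual information: I(X;Y|Z) = H(X|Z) + H(Y|Z) - H(X,Y|Z)

H(Z) = 1.0000
H(X,Z) = 1.9855 → H(X|Z) = 0.9855
H(Y,Z) = 1.8610 → H(Y|Z) = 0.8610
H(X,Y,Z) = 2.8282 → H(X,Y|Z) = 1.8282

I(X;Y|Z) = 0.9855 + 0.8610 - 1.8282 = 0.0182 bits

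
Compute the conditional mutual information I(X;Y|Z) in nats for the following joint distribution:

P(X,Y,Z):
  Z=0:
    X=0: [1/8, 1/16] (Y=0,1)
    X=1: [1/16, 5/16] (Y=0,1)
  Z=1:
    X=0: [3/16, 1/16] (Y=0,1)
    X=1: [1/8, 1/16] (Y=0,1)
0.0715 nats

Conditional mutual information: I(X;Y|Z) = H(X|Z) + H(Y|Z) - H(X,Y|Z)

H(Z) = 0.6853
H(X,Z) = 1.3421 → H(X|Z) = 0.6568
H(Y,Z) = 1.3051 → H(Y|Z) = 0.6198
H(X,Y,Z) = 1.8904 → H(X,Y|Z) = 1.2050

I(X;Y|Z) = 0.6568 + 0.6198 - 1.2050 = 0.0715 nats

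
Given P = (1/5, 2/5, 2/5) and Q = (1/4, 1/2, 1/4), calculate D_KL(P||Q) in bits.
0.0781 bits

KL divergence: D_KL(P||Q) = Σ p(x) log(p(x)/q(x))

Computing term by term:
  x=0: 1/5 × log_2[(1/5)/(1/4)] = 1/5 × -0.3219 = -0.0644
  x=1: 2/5 × log_2[(2/5)/(1/2)] = 2/5 × -0.3219 = -0.1288
  x=2: 2/5 × log_2[(2/5)/(1/4)] = 2/5 × 0.6781 = 0.2712

D_KL(P||Q) = 0.0781 bits

Note: KL divergence is always non-negative and equals 0 iff P = Q.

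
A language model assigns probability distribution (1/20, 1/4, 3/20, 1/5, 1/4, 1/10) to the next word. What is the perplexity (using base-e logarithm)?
5.3637

Perplexity is e^H (or exp(H) for natural log).

First, H = -Σ p log p = 1.6796 nats
Perplexity = e^1.6796 = 5.3637

Interpretation: The model's uncertainty is equivalent to choosing uniformly among 5.4 options.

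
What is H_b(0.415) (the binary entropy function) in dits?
0.2947 dits

The binary entropy function is:
H(p) = -p log(p) - (1-p) log(1-p)

H(0.415) = -0.415 × log_10(0.415) - 0.585 × log_10(0.585)
H(0.415) = 0.2947 dits

Note: Binary entropy is maximized at p=0.5 (H=1 bit) and minimized at p=0 or p=1 (H=0).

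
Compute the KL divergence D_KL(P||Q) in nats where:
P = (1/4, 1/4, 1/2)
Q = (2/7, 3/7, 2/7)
0.1117 nats

KL divergence: D_KL(P||Q) = Σ p(x) log(p(x)/q(x))

Computing term by term:
  x=0: 1/4 × log_e[(1/4)/(2/7)] = 1/4 × -0.1335 = -0.0334
  x=1: 1/4 × log_e[(1/4)/(3/7)] = 1/4 × -0.5390 = -0.1347
  x=2: 1/2 × log_e[(1/2)/(2/7)] = 1/2 × 0.5596 = 0.2798

D_KL(P||Q) = 0.1117 nats

Note: KL divergence is always non-negative and equals 0 iff P = Q.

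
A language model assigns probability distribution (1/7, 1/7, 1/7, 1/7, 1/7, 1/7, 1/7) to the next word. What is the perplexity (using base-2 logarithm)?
7.0000

Perplexity is 2^H (or exp(H) for natural log).

First, H = -Σ p log p = 2.8074 bits
Perplexity = 2^2.8074 = 7.0000

Interpretation: The model's uncertainty is equivalent to choosing uniformly among 7.0 options.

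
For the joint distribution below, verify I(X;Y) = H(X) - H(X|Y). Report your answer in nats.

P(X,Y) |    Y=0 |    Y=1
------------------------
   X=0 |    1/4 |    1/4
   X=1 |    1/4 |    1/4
I(X;Y) = 0.0000 nats

Mutual information has multiple equivalent forms:
- I(X;Y) = H(X) - H(X|Y)
- I(X;Y) = H(Y) - H(Y|X)
- I(X;Y) = H(X) + H(Y) - H(X,Y)

Computing all quantities:
H(X) = 0.6931, H(Y) = 0.6931, H(X,Y) = 1.3863
H(X|Y) = 0.6931, H(Y|X) = 0.6931

Verification:
H(X) - H(X|Y) = 0.6931 - 0.6931 = 0.0000
H(Y) - H(Y|X) = 0.6931 - 0.6931 = 0.0000
H(X) + H(Y) - H(X,Y) = 0.6931 + 0.6931 - 1.3863 = 0.0000

All forms give I(X;Y) = 0.0000 nats. ✓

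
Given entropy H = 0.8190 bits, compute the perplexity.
1.7642

Perplexity is 2^H (or exp(H) for natural log).

H = 0.8190 bits
Perplexity = 2^0.8190 = 1.7642

Interpretation: The model's uncertainty is equivalent to choosing uniformly among 1.8 options.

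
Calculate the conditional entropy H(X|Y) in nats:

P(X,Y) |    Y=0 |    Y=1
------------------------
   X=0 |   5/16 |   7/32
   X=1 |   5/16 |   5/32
0.6879 nats

Using the chain rule: H(X|Y) = H(X,Y) - H(Y)

First, compute H(X,Y) = 1.3495 nats

Marginal P(Y) = (5/8, 3/8)
H(Y) = 0.6616 nats

H(X|Y) = H(X,Y) - H(Y) = 1.3495 - 0.6616 = 0.6879 nats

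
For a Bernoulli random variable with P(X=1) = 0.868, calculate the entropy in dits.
0.1694 dits

The binary entropy function is:
H(p) = -p log(p) - (1-p) log(1-p)

H(0.868) = -0.868 × log_10(0.868) - 0.132 × log_10(0.132)
H(0.868) = 0.1694 dits

Note: Binary entropy is maximized at p=0.5 (H=1 bit) and minimized at p=0 or p=1 (H=0).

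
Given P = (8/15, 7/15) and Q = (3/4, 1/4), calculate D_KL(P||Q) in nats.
0.1094 nats

KL divergence: D_KL(P||Q) = Σ p(x) log(p(x)/q(x))

Computing term by term:
  x=0: 8/15 × log_e[(8/15)/(3/4)] = 8/15 × -0.3409 = -0.1818
  x=1: 7/15 × log_e[(7/15)/(1/4)] = 7/15 × 0.6242 = 0.2913

D_KL(P||Q) = 0.1094 nats

Note: KL divergence is always non-negative and equals 0 iff P = Q.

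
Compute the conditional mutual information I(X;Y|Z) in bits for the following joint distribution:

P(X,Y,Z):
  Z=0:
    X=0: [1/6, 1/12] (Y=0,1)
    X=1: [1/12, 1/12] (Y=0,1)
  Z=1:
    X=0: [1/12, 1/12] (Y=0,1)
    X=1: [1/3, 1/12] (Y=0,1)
0.0443 bits

Conditional mutual information: I(X;Y|Z) = H(X|Z) + H(Y|Z) - H(X,Y|Z)

H(Z) = 0.9799
H(X,Z) = 1.8879 → H(X|Z) = 0.9080
H(Y,Z) = 1.8879 → H(Y|Z) = 0.9080
H(X,Y,Z) = 2.7516 → H(X,Y|Z) = 1.7718

I(X;Y|Z) = 0.9080 + 0.9080 - 1.7718 = 0.0443 bits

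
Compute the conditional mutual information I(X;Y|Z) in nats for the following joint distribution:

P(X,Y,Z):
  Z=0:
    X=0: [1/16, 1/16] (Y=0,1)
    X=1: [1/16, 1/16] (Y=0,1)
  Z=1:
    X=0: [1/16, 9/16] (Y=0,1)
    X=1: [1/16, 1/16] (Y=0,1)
0.0481 nats

Conditional mutual information: I(X;Y|Z) = H(X|Z) + H(Y|Z) - H(X,Y|Z)

H(Z) = 0.5623
H(X,Z) = 1.0735 → H(X|Z) = 0.5112
H(Y,Z) = 1.0735 → H(Y|Z) = 0.5112
H(X,Y,Z) = 1.5366 → H(X,Y|Z) = 0.9743

I(X;Y|Z) = 0.5112 + 0.5112 - 0.9743 = 0.0481 nats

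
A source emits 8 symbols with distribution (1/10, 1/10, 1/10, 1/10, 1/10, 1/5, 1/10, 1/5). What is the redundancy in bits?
0.0781 bits

Redundancy measures how far a source is from maximum entropy:
R = H_max - H(X)

Maximum entropy for 8 symbols: H_max = log_2(8) = 3.0000 bits
Actual entropy: H(X) = 2.9219 bits
Redundancy: R = 3.0000 - 2.9219 = 0.0781 bits

This redundancy represents potential for compression: the source could be compressed by 0.0781 bits per symbol.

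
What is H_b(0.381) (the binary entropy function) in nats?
0.6646 nats

The binary entropy function is:
H(p) = -p log(p) - (1-p) log(1-p)

H(0.381) = -0.381 × log_e(0.381) - 0.619 × log_e(0.619)
H(0.381) = 0.6646 nats

Note: Binary entropy is maximized at p=0.5 (H=1 bit) and minimized at p=0 or p=1 (H=0).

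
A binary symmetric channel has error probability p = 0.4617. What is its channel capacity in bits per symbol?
0.0042 bits

For a binary symmetric channel (BSC) with error probability p:
Capacity C = 1 - H(p) bits per symbol

where H(p) = -p log₂(p) - (1-p) log₂(1-p) is the binary entropy function.

H(0.4617) = 0.9958 bits
C = 1 - 0.9958 = 0.0042 bits per symbol

This means we can reliably transmit up to 0.0042 bits of information per channel use.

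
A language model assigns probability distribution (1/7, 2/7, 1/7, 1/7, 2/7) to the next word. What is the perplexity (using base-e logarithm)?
4.7107

Perplexity is e^H (or exp(H) for natural log).

First, H = -Σ p log p = 1.5498 nats
Perplexity = e^1.5498 = 4.7107

Interpretation: The model's uncertainty is equivalent to choosing uniformly among 4.7 options.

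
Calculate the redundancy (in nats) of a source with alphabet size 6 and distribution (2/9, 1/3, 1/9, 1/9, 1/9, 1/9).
0.1148 nats

Redundancy measures how far a source is from maximum entropy:
R = H_max - H(X)

Maximum entropy for 6 symbols: H_max = log_e(6) = 1.7918 nats
Actual entropy: H(X) = 1.6770 nats
Redundancy: R = 1.7918 - 1.6770 = 0.1148 nats

This redundancy represents potential for compression: the source could be compressed by 0.1148 nats per symbol.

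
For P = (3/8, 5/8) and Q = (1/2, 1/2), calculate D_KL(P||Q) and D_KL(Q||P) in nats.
D_KL(P||Q) = 0.0316, D_KL(Q||P) = 0.0323

KL divergence is not symmetric: D_KL(P||Q) ≠ D_KL(Q||P) in general.

D_KL(P||Q) = 0.0316 nats
D_KL(Q||P) = 0.0323 nats

No, they are not equal!

This asymmetry is why KL divergence is not a true distance metric.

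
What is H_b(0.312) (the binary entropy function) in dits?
0.2696 dits

The binary entropy function is:
H(p) = -p log(p) - (1-p) log(1-p)

H(0.312) = -0.312 × log_10(0.312) - 0.688 × log_10(0.688)
H(0.312) = 0.2696 dits

Note: Binary entropy is maximized at p=0.5 (H=1 bit) and minimized at p=0 or p=1 (H=0).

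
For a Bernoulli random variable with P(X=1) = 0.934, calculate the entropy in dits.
0.1056 dits

The binary entropy function is:
H(p) = -p log(p) - (1-p) log(1-p)

H(0.934) = -0.934 × log_10(0.934) - 0.066 × log_10(0.066)
H(0.934) = 0.1056 dits

Note: Binary entropy is maximized at p=0.5 (H=1 bit) and minimized at p=0 or p=1 (H=0).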